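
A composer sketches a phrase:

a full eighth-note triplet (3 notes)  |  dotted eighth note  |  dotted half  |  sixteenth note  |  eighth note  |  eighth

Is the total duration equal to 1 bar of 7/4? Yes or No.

No

One bar of 7/4 = 28 sixteenth notes.
Express everything in sixteenth notes: a full eighth-note triplet (3 notes) (three triplet eighths span one quarter) = 4; dotted eighth note = 3; dotted half = 12; sixteenth note = 1; eighth note = 2; eighth = 2.
Altogether 4 + 3 + 12 + 1 + 2 + 2 = 24.
24 falls short of 28, so the answer is No.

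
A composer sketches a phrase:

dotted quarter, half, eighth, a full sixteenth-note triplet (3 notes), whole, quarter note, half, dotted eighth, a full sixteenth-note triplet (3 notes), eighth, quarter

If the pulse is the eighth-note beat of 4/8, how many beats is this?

28.5

One eighth-note beat = 2 sixteenth notes.
Each duration in sixteenth notes: dotted quarter = 6; half = 8; eighth = 2; a full sixteenth-note triplet (3 notes) (three triplet sixteenths span one eighth) = 2; whole = 16; quarter note = 4; half = 8; dotted eighth = 3; a full sixteenth-note triplet (3 notes) (three triplet sixteenths span one eighth) = 2; eighth = 2; quarter = 4.
Adding: 6 + 8 + 2 + 2 + 16 + 4 + 8 + 3 + 2 + 2 + 4 = 57.
57 ÷ 2 = 28.5 beats.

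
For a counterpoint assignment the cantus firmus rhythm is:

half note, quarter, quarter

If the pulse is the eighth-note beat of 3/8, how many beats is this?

8

One eighth-note beat = 2 sixteenth notes.
In sixteenth notes: half note = 8; quarter = 4; quarter = 4.
Altogether 8 + 4 + 4 = 16.
16 ÷ 2 = 8 beats.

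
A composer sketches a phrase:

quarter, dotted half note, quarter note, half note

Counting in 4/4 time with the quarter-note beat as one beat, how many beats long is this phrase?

7

One quarter-note beat = 2 eighth notes.
In eighth notes: quarter = 2; dotted half note = 6; quarter note = 2; half note = 4.
Total: 2 + 6 + 2 + 4 = 14.
14 ÷ 2 = 7 beats.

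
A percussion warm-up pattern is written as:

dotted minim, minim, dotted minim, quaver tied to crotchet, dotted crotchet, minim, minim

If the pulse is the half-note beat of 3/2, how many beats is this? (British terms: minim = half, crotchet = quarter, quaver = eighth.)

One half-note beat = 4 eighth notes.
Express everything in eighth notes: dotted minim = 6; minim = 4; dotted minim = 6; quaver tied to crotchet (quaver + crotchet) = 3; dotted crotchet = 3; minim = 4; minim = 4.
Altogether 6 + 4 + 6 + 3 + 3 + 4 + 4 = 30.
30 ÷ 4 = 7.5 beats.

7.5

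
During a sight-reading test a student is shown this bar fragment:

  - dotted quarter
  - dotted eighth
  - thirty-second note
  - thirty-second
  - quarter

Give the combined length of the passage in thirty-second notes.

28

In thirty-second notes: dotted quarter = 12; dotted eighth = 6; thirty-second note = 1; thirty-second = 1; quarter = 8.
Altogether 12 + 6 + 1 + 1 + 8 = 28 thirty-second notes.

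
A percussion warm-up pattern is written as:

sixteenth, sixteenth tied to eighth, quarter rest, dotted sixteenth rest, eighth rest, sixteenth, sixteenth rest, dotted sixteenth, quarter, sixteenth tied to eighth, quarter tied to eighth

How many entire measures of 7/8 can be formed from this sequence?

2

One bar of 7/8 = 28 thirty-second notes.
Express everything in thirty-second notes: sixteenth = 2; sixteenth tied to eighth (sixteenth + eighth) = 6; quarter rest = 8; dotted sixteenth rest = 3; eighth rest = 4; sixteenth = 2; sixteenth rest = 2; dotted sixteenth = 3; quarter = 8; sixteenth tied to eighth (sixteenth + eighth) = 6; quarter tied to eighth (quarter + eighth) = 12.
Sum: 2 + 6 + 8 + 3 + 4 + 2 + 2 + 3 + 8 + 6 + 12 = 56.
56 ÷ 28 = 2 complete bars with 0 left over.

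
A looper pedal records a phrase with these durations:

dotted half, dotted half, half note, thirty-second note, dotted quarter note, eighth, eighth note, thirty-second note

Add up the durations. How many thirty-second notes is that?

86

In thirty-second notes: dotted half = 24; dotted half = 24; half note = 16; thirty-second note = 1; dotted quarter note = 12; eighth = 4; eighth note = 4; thirty-second note = 1.
Altogether 24 + 24 + 16 + 1 + 12 + 4 + 4 + 1 = 86 thirty-second notes.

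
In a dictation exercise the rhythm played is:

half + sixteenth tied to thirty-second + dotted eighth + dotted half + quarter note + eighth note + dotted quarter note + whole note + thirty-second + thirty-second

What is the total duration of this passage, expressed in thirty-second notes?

107

Working in thirty-second notes: half = 16; sixteenth tied to thirty-second (sixteenth + thirty-second) = 3; dotted eighth = 6; dotted half = 24; quarter note = 8; eighth note = 4; dotted quarter note = 12; whole note = 32; thirty-second = 1; thirty-second = 1.
Sum: 16 + 3 + 6 + 24 + 8 + 4 + 12 + 32 + 1 + 1 = 107 thirty-second notes.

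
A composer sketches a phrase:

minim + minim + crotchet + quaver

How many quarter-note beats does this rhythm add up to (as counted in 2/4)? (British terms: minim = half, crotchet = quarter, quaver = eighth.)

5.5

One quarter-note beat = 2 eighth notes.
Express everything in eighth notes: minim = 4; minim = 4; crotchet = 2; quaver = 1.
Adding: 4 + 4 + 2 + 1 = 11.
11 ÷ 2 = 5.5 beats.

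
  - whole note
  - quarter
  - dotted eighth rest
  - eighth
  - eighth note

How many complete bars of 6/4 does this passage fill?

One bar of 6/4 = 24 sixteenth notes.
Working in sixteenth notes: whole note = 16; quarter = 4; dotted eighth rest = 3; eighth = 2; eighth note = 2.
Adding: 16 + 4 + 3 + 2 + 2 = 27.
27 ÷ 24 = 1 complete bar with 3 left over.

1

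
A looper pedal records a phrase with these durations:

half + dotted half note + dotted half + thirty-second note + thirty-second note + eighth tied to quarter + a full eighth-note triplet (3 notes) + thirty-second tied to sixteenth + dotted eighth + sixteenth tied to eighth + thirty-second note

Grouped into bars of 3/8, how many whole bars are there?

8

One bar of 3/8 = 12 thirty-second notes.
Express everything in thirty-second notes: half = 16; dotted half note = 24; dotted half = 24; thirty-second note = 1; thirty-second note = 1; eighth tied to quarter (eighth + quarter) = 12; a full eighth-note triplet (3 notes) (three triplet eighths span one quarter) = 8; thirty-second tied to sixteenth (thirty-second + sixteenth) = 3; dotted eighth = 6; sixteenth tied to eighth (sixteenth + eighth) = 6; thirty-second note = 1.
Sum: 16 + 24 + 24 + 1 + 1 + 12 + 8 + 3 + 6 + 6 + 1 = 102.
102 ÷ 12 = 8 complete bars with 6 left over.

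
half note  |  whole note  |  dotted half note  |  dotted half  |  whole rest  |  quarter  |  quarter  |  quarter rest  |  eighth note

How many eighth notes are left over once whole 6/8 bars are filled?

One bar of 6/8 = 6 eighth notes.
Convert each value to eighth notes: half note = 4; whole note = 8; dotted half note = 6; dotted half = 6; whole rest = 8; quarter = 2; quarter = 2; quarter rest = 2; eighth note = 1.
Adding: 4 + 8 + 6 + 6 + 8 + 2 + 2 + 2 + 1 = 39.
39 ÷ 6 = 6 complete bars with 3 eighth notes remaining.

3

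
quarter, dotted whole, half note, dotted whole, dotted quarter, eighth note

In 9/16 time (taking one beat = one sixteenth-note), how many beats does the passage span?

One sixteenth-note beat = 2 thirty-second notes.
Working in thirty-second notes: quarter = 8; dotted whole = 48; half note = 16; dotted whole = 48; dotted quarter = 12; eighth note = 4.
Sum: 8 + 48 + 16 + 48 + 12 + 4 = 136.
136 ÷ 2 = 68 beats.

68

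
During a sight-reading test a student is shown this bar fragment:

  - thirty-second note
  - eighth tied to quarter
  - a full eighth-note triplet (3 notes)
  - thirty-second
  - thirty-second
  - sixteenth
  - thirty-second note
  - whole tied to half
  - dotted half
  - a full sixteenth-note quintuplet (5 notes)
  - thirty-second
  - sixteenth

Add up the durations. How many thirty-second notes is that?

109

Working in thirty-second notes: thirty-second note = 1; eighth tied to quarter (eighth + quarter) = 12; a full eighth-note triplet (3 notes) (three triplet eighths span one quarter) = 8; thirty-second = 1; thirty-second = 1; sixteenth = 2; thirty-second note = 1; whole tied to half (whole + half) = 48; dotted half = 24; a full sixteenth-note quintuplet (5 notes) (five quintuplet sixteenths span one quarter) = 8; thirty-second = 1; sixteenth = 2.
Adding: 1 + 12 + 8 + 1 + 1 + 2 + 1 + 48 + 24 + 8 + 1 + 2 = 109 thirty-second notes.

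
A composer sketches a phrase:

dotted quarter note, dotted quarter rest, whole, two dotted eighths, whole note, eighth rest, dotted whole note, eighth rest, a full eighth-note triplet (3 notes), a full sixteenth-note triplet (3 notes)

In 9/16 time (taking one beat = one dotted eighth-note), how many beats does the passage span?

One dotted eighth-note beat = 3 sixteenth notes.
Express everything in sixteenth notes: dotted quarter note = 6; dotted quarter rest = 6; whole = 16; dotted eighth = 3; dotted eighth = 3; whole note = 16; eighth rest = 2; dotted whole note = 24; eighth rest = 2; a full eighth-note triplet (3 notes) (three triplet eighths span one quarter) = 4; a full sixteenth-note triplet (3 notes) (three triplet sixteenths span one eighth) = 2.
Adding: 6 + 6 + 16 + 3 + 3 + 16 + 2 + 24 + 2 + 4 + 2 = 84.
84 ÷ 3 = 28 beats.

28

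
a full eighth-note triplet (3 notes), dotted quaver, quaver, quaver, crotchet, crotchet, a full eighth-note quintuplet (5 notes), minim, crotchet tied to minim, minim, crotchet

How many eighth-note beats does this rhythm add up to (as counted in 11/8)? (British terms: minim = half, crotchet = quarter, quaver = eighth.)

29.5

One eighth-note beat = 2 sixteenth notes.
Working in sixteenth notes: a full eighth-note triplet (3 notes) (three triplet eighths span one quarter) = 4; dotted quaver = 3; quaver = 2; quaver = 2; crotchet = 4; crotchet = 4; a full eighth-note quintuplet (5 notes) (five quintuplet eighths span one half) = 8; minim = 8; crotchet tied to minim (crotchet + minim) = 12; minim = 8; crotchet = 4.
Sum: 4 + 3 + 2 + 2 + 4 + 4 + 8 + 8 + 12 + 8 + 4 = 59.
59 ÷ 2 = 29.5 beats.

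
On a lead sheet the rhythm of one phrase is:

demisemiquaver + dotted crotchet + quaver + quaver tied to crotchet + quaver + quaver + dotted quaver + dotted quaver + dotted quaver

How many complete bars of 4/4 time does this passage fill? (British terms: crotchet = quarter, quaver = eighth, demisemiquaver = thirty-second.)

One bar of 4/4 = 32 thirty-second notes.
Express everything in thirty-second notes: demisemiquaver = 1; dotted crotchet = 12; quaver = 4; quaver tied to crotchet (quaver + crotchet) = 12; quaver = 4; quaver = 4; dotted quaver = 6; dotted quaver = 6; dotted quaver = 6.
Altogether 1 + 12 + 4 + 12 + 4 + 4 + 6 + 6 + 6 = 55.
55 ÷ 32 = 1 complete bar with 23 left over.

1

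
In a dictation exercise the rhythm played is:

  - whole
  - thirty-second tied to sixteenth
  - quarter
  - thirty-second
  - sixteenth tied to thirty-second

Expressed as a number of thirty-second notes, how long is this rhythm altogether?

47

In thirty-second notes: whole = 32; thirty-second tied to sixteenth (thirty-second + sixteenth) = 3; quarter = 8; thirty-second = 1; sixteenth tied to thirty-second (sixteenth + thirty-second) = 3.
Total: 32 + 3 + 8 + 1 + 3 = 47 thirty-second notes.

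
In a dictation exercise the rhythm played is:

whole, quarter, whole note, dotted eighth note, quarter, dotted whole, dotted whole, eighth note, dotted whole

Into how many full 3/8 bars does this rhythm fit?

One bar of 3/8 = 6 sixteenth notes.
Each duration in sixteenth notes: whole = 16; quarter = 4; whole note = 16; dotted eighth note = 3; quarter = 4; dotted whole = 24; dotted whole = 24; eighth note = 2; dotted whole = 24.
Total: 16 + 4 + 16 + 3 + 4 + 24 + 24 + 2 + 24 = 117.
117 ÷ 6 = 19 complete bars with 3 left over.

19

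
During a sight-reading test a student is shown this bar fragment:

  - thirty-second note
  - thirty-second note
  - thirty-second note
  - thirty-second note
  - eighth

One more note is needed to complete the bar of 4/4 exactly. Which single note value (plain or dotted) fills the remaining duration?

The bar of 4/4 = 32 thirty-second notes.
Each duration in thirty-second notes: thirty-second note = 1; thirty-second note = 1; thirty-second note = 1; thirty-second note = 1; eighth = 4.
Sum: 1 + 1 + 1 + 1 + 4 = 8.
Remaining: 32 − 8 = 24 thirty-second notes, which is a dotted half note.

dotted half note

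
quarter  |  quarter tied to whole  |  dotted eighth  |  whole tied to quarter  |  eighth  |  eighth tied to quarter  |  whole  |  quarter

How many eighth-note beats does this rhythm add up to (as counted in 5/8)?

37.5

One eighth-note beat = 2 sixteenth notes.
Each duration in sixteenth notes: quarter = 4; quarter tied to whole (quarter + whole) = 20; dotted eighth = 3; whole tied to quarter (whole + quarter) = 20; eighth = 2; eighth tied to quarter (eighth + quarter) = 6; whole = 16; quarter = 4.
Adding: 4 + 20 + 3 + 20 + 2 + 6 + 16 + 4 = 75.
75 ÷ 2 = 37.5 beats.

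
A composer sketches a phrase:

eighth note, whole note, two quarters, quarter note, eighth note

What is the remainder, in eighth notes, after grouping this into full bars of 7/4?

2

One bar of 7/4 = 14 eighth notes.
In eighth notes: eighth note = 1; whole note = 8; quarter = 2; quarter = 2; quarter note = 2; eighth note = 1.
Altogether 1 + 8 + 2 + 2 + 2 + 1 = 16.
16 ÷ 14 = 1 complete bar with 2 eighth notes remaining.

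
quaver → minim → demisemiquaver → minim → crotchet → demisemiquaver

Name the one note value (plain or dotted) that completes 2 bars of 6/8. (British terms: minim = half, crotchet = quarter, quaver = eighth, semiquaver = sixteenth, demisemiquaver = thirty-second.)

2 bars of 6/8 = 48 thirty-second notes.
Working in thirty-second notes: quaver = 4; minim = 16; demisemiquaver = 1; minim = 16; crotchet = 8; demisemiquaver = 1.
Total: 4 + 16 + 1 + 16 + 8 + 1 = 46.
Remaining: 48 − 46 = 2 thirty-second notes, which is a sixteenth note.

sixteenth note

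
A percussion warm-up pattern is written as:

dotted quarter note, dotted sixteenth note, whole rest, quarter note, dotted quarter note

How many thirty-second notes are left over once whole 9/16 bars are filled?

One bar of 9/16 = 18 thirty-second notes.
In thirty-second notes: dotted quarter note = 12; dotted sixteenth note = 3; whole rest = 32; quarter note = 8; dotted quarter note = 12.
Altogether 12 + 3 + 32 + 8 + 12 = 67.
67 ÷ 18 = 3 complete bars with 13 thirty-second notes remaining.

13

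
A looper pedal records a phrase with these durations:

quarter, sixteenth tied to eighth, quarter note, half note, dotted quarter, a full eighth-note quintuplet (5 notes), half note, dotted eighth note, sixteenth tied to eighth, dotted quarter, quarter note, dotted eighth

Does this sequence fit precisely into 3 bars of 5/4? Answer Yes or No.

Yes

One bar of 5/4 = 20 sixteenth notes, so 3 bars = 60.
Express everything in sixteenth notes: quarter = 4; sixteenth tied to eighth (sixteenth + eighth) = 3; quarter note = 4; half note = 8; dotted quarter = 6; a full eighth-note quintuplet (5 notes) (five quintuplet eighths span one half) = 8; half note = 8; dotted eighth note = 3; sixteenth tied to eighth (sixteenth + eighth) = 3; dotted quarter = 6; quarter note = 4; dotted eighth = 3.
Adding: 4 + 3 + 4 + 8 + 6 + 8 + 8 + 3 + 3 + 6 + 4 + 3 = 60.
60 equals 60, so the answer is Yes.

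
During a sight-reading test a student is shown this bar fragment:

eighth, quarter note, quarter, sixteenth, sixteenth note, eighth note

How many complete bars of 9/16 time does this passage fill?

1

One bar of 9/16 = 9 sixteenth notes.
Each duration in sixteenth notes: eighth = 2; quarter note = 4; quarter = 4; sixteenth = 1; sixteenth note = 1; eighth note = 2.
Total: 2 + 4 + 4 + 1 + 1 + 2 = 14.
14 ÷ 9 = 1 complete bar with 5 left over.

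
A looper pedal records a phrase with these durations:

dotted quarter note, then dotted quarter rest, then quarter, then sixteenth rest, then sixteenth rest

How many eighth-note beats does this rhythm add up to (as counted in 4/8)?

9

One eighth-note beat = 2 sixteenth notes.
In sixteenth notes: dotted quarter note = 6; dotted quarter rest = 6; quarter = 4; sixteenth rest = 1; sixteenth rest = 1.
Adding: 6 + 6 + 4 + 1 + 1 = 18.
18 ÷ 2 = 9 beats.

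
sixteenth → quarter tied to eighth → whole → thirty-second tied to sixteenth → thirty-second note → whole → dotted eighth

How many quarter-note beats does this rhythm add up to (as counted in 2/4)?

11

One quarter-note beat = 8 thirty-second notes.
Each duration in thirty-second notes: sixteenth = 2; quarter tied to eighth (quarter + eighth) = 12; whole = 32; thirty-second tied to sixteenth (thirty-second + sixteenth) = 3; thirty-second note = 1; whole = 32; dotted eighth = 6.
Altogether 2 + 12 + 32 + 3 + 1 + 32 + 6 = 88.
88 ÷ 8 = 11 beats.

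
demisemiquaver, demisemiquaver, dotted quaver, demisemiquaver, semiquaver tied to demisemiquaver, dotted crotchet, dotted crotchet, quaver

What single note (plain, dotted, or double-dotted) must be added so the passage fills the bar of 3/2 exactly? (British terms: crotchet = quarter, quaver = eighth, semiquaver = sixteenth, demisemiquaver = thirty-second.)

The bar of 3/2 = 48 thirty-second notes.
Working in thirty-second notes: demisemiquaver = 1; demisemiquaver = 1; dotted quaver = 6; demisemiquaver = 1; semiquaver tied to demisemiquaver (semiquaver + demisemiquaver) = 3; dotted crotchet = 12; dotted crotchet = 12; quaver = 4.
Sum: 1 + 1 + 6 + 1 + 3 + 12 + 12 + 4 = 40.
Remaining: 48 − 40 = 8 thirty-second notes, which is a quarter note.

quarter note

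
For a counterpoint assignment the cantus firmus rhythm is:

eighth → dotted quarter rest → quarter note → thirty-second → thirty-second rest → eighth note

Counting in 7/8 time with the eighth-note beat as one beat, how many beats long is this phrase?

7.5

One eighth-note beat = 4 thirty-second notes.
Working in thirty-second notes: eighth = 4; dotted quarter rest = 12; quarter note = 8; thirty-second = 1; thirty-second rest = 1; eighth note = 4.
Altogether 4 + 12 + 8 + 1 + 1 + 4 = 30.
30 ÷ 4 = 7.5 beats.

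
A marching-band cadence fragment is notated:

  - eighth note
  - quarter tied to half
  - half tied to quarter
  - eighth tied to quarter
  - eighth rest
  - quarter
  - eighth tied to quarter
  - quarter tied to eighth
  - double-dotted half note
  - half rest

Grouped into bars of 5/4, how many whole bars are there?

3

One bar of 5/4 = 10 eighth notes.
Each duration in eighth notes: eighth note = 1; quarter tied to half (quarter + half) = 6; half tied to quarter (half + quarter) = 6; eighth tied to quarter (eighth + quarter) = 3; eighth rest = 1; quarter = 2; eighth tied to quarter (eighth + quarter) = 3; quarter tied to eighth (quarter + eighth) = 3; double-dotted half note = 7; half rest = 4.
Total: 1 + 6 + 6 + 3 + 1 + 2 + 3 + 3 + 7 + 4 = 36.
36 ÷ 10 = 3 complete bars with 6 left over.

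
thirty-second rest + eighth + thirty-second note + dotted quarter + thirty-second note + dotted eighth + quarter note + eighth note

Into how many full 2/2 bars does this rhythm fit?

1

One bar of 2/2 = 32 thirty-second notes.
Working in thirty-second notes: thirty-second rest = 1; eighth = 4; thirty-second note = 1; dotted quarter = 12; thirty-second note = 1; dotted eighth = 6; quarter note = 8; eighth note = 4.
Altogether 1 + 4 + 1 + 12 + 1 + 6 + 8 + 4 = 37.
37 ÷ 32 = 1 complete bar with 5 left over.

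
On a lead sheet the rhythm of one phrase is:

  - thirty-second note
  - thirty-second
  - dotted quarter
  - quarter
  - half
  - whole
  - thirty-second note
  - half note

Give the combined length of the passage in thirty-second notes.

87

In thirty-second notes: thirty-second note = 1; thirty-second = 1; dotted quarter = 12; quarter = 8; half = 16; whole = 32; thirty-second note = 1; half note = 16.
Sum: 1 + 1 + 12 + 8 + 16 + 32 + 1 + 16 = 87 thirty-second notes.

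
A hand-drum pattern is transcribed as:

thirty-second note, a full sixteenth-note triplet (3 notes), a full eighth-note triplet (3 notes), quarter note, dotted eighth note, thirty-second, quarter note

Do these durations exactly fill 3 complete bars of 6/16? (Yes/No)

One bar of 6/16 = 12 thirty-second notes, so 3 bars = 36.
Express everything in thirty-second notes: thirty-second note = 1; a full sixteenth-note triplet (3 notes) (three triplet sixteenths span one eighth) = 4; a full eighth-note triplet (3 notes) (three triplet eighths span one quarter) = 8; quarter note = 8; dotted eighth note = 6; thirty-second = 1; quarter note = 8.
Total: 1 + 4 + 8 + 8 + 6 + 1 + 8 = 36.
36 equals 36, so the answer is Yes.

Yes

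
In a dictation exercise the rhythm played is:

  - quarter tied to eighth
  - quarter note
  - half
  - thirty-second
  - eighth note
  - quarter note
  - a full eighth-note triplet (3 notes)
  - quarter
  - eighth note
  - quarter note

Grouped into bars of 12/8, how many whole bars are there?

One bar of 12/8 = 48 thirty-second notes.
Express everything in thirty-second notes: quarter tied to eighth (quarter + eighth) = 12; quarter note = 8; half = 16; thirty-second = 1; eighth note = 4; quarter note = 8; a full eighth-note triplet (3 notes) (three triplet eighths span one quarter) = 8; quarter = 8; eighth note = 4; quarter note = 8.
Altogether 12 + 8 + 16 + 1 + 4 + 8 + 8 + 8 + 4 + 8 = 77.
77 ÷ 48 = 1 complete bar with 29 left over.

1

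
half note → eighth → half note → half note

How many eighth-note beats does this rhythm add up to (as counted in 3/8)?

13

One eighth-note beat = 2 sixteenth notes.
Convert each value to sixteenth notes: half note = 8; eighth = 2; half note = 8; half note = 8.
Total: 8 + 2 + 8 + 8 = 26.
26 ÷ 2 = 13 beats.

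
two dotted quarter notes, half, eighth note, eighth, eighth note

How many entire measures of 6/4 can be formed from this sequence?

One bar of 6/4 = 12 eighth notes.
Working in eighth notes: dotted quarter note = 3; dotted quarter note = 3; half = 4; eighth note = 1; eighth = 1; eighth note = 1.
Sum: 3 + 3 + 4 + 1 + 1 + 1 = 13.
13 ÷ 12 = 1 complete bar with 1 left over.

1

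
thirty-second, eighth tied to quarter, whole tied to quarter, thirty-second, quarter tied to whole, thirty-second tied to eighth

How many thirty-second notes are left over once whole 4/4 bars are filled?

3

One bar of 4/4 = 32 thirty-second notes.
Each duration in thirty-second notes: thirty-second = 1; eighth tied to quarter (eighth + quarter) = 12; whole tied to quarter (whole + quarter) = 40; thirty-second = 1; quarter tied to whole (quarter + whole) = 40; thirty-second tied to eighth (thirty-second + eighth) = 5.
Sum: 1 + 12 + 40 + 1 + 40 + 5 = 99.
99 ÷ 32 = 3 complete bars with 3 thirty-second notes remaining.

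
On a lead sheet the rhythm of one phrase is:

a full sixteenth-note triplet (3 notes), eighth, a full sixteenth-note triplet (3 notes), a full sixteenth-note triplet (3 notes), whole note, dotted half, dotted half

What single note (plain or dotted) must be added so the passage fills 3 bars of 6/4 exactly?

dotted whole note

3 bars of 6/4 = 36 eighth notes.
Working in eighth notes: a full sixteenth-note triplet (3 notes) (three triplet sixteenths span one eighth) = 1; eighth = 1; a full sixteenth-note triplet (3 notes) (three triplet sixteenths span one eighth) = 1; a full sixteenth-note triplet (3 notes) (three triplet sixteenths span one eighth) = 1; whole note = 8; dotted half = 6; dotted half = 6.
Sum: 1 + 1 + 1 + 1 + 8 + 6 + 6 = 24.
Remaining: 36 − 24 = 12 eighth notes, which is a dotted whole note.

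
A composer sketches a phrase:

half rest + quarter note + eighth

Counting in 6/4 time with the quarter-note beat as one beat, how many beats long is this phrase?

3.5

One quarter-note beat = 2 eighth notes.
Each duration in eighth notes: half rest = 4; quarter note = 2; eighth = 1.
Sum: 4 + 2 + 1 = 7.
7 ÷ 2 = 3.5 beats.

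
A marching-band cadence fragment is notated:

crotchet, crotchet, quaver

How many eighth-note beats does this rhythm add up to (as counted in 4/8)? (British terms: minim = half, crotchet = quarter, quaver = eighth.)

5

One eighth-note beat = 2 sixteenth notes.
Express everything in sixteenth notes: crotchet = 4; crotchet = 4; quaver = 2.
Total: 4 + 4 + 2 = 10.
10 ÷ 2 = 5 beats.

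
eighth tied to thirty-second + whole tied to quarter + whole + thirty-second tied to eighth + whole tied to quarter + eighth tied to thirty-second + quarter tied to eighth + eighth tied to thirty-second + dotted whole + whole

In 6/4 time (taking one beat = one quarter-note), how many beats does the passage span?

28

One quarter-note beat = 8 thirty-second notes.
Working in thirty-second notes: eighth tied to thirty-second (eighth + thirty-second) = 5; whole tied to quarter (whole + quarter) = 40; whole = 32; thirty-second tied to eighth (thirty-second + eighth) = 5; whole tied to quarter (whole + quarter) = 40; eighth tied to thirty-second (eighth + thirty-second) = 5; quarter tied to eighth (quarter + eighth) = 12; eighth tied to thirty-second (eighth + thirty-second) = 5; dotted whole = 48; whole = 32.
Total: 5 + 40 + 32 + 5 + 40 + 5 + 12 + 5 + 48 + 32 = 224.
224 ÷ 8 = 28 beats.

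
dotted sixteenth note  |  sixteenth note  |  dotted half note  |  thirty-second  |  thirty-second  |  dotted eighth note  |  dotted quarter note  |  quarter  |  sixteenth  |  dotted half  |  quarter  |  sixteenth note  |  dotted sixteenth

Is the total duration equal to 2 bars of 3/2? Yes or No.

Yes

One bar of 3/2 = 48 thirty-second notes, so 2 bars = 96.
In thirty-second notes: dotted sixteenth note = 3; sixteenth note = 2; dotted half note = 24; thirty-second = 1; thirty-second = 1; dotted eighth note = 6; dotted quarter note = 12; quarter = 8; sixteenth = 2; dotted half = 24; quarter = 8; sixteenth note = 2; dotted sixteenth = 3.
Adding: 3 + 2 + 24 + 1 + 1 + 6 + 12 + 8 + 2 + 24 + 8 + 2 + 3 = 96.
96 equals 96, so the answer is Yes.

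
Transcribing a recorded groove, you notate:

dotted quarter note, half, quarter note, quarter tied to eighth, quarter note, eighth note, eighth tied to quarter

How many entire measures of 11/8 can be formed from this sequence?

1

One bar of 11/8 = 11 eighth notes.
Working in eighth notes: dotted quarter note = 3; half = 4; quarter note = 2; quarter tied to eighth (quarter + eighth) = 3; quarter note = 2; eighth note = 1; eighth tied to quarter (eighth + quarter) = 3.
Altogether 3 + 4 + 2 + 3 + 2 + 1 + 3 = 18.
18 ÷ 11 = 1 complete bar with 7 left over.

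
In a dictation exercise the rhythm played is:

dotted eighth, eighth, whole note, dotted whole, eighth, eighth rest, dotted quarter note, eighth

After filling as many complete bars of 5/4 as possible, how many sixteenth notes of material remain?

17

One bar of 5/4 = 20 sixteenth notes.
Each duration in sixteenth notes: dotted eighth = 3; eighth = 2; whole note = 16; dotted whole = 24; eighth = 2; eighth rest = 2; dotted quarter note = 6; eighth = 2.
Total: 3 + 2 + 16 + 24 + 2 + 2 + 6 + 2 = 57.
57 ÷ 20 = 2 complete bars with 17 sixteenth notes remaining.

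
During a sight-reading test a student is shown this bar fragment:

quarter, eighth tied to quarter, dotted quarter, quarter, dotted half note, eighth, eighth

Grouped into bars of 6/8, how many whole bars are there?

One bar of 6/8 = 6 eighth notes.
Express everything in eighth notes: quarter = 2; eighth tied to quarter (eighth + quarter) = 3; dotted quarter = 3; quarter = 2; dotted half note = 6; eighth = 1; eighth = 1.
Sum: 2 + 3 + 3 + 2 + 6 + 1 + 1 = 18.
18 ÷ 6 = 3 complete bars with 0 left over.

3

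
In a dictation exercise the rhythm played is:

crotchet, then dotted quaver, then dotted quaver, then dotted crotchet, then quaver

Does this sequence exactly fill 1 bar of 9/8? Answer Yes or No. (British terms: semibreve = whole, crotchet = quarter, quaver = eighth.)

Yes

One bar of 9/8 = 18 sixteenth notes.
Each duration in sixteenth notes: crotchet = 4; dotted quaver = 3; dotted quaver = 3; dotted crotchet = 6; quaver = 2.
Adding: 4 + 3 + 3 + 6 + 2 = 18.
18 equals 18, so the answer is Yes.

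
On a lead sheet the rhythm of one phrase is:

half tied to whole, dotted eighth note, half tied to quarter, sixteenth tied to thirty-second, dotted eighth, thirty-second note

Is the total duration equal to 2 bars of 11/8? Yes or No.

Yes

One bar of 11/8 = 44 thirty-second notes, so 2 bars = 88.
Convert each value to thirty-second notes: half tied to whole (half + whole) = 48; dotted eighth note = 6; half tied to quarter (half + quarter) = 24; sixteenth tied to thirty-second (sixteenth + thirty-second) = 3; dotted eighth = 6; thirty-second note = 1.
Adding: 48 + 6 + 24 + 3 + 6 + 1 = 88.
88 equals 88, so the answer is Yes.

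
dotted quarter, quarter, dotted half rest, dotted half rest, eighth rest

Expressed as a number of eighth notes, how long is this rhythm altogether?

Each duration in eighth notes: dotted quarter = 3; quarter = 2; dotted half rest = 6; dotted half rest = 6; eighth rest = 1.
Adding: 3 + 2 + 6 + 6 + 1 = 18 eighth notes.

18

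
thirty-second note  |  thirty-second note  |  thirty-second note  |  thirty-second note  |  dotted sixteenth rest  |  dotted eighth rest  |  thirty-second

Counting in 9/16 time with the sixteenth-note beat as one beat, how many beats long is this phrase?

One sixteenth-note beat = 2 thirty-second notes.
Convert each value to thirty-second notes: thirty-second note = 1; thirty-second note = 1; thirty-second note = 1; thirty-second note = 1; dotted sixteenth rest = 3; dotted eighth rest = 6; thirty-second = 1.
Altogether 1 + 1 + 1 + 1 + 3 + 6 + 1 = 14.
14 ÷ 2 = 7 beats.

7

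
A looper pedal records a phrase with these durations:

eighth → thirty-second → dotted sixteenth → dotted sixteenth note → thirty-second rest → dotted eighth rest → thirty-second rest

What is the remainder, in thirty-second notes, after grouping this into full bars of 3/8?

7

One bar of 3/8 = 12 thirty-second notes.
Express everything in thirty-second notes: eighth = 4; thirty-second = 1; dotted sixteenth = 3; dotted sixteenth note = 3; thirty-second rest = 1; dotted eighth rest = 6; thirty-second rest = 1.
Altogether 4 + 1 + 3 + 3 + 1 + 6 + 1 = 19.
19 ÷ 12 = 1 complete bar with 7 thirty-second notes remaining.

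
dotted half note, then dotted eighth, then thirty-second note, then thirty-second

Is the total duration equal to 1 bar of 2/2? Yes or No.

One bar of 2/2 = 32 thirty-second notes.
Express everything in thirty-second notes: dotted half note = 24; dotted eighth = 6; thirty-second note = 1; thirty-second = 1.
Adding: 24 + 6 + 1 + 1 = 32.
32 equals 32, so the answer is Yes.

Yes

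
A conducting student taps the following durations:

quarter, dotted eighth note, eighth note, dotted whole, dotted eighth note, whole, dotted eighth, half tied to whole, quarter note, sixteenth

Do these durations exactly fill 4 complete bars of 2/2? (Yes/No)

One bar of 2/2 = 16 sixteenth notes, so 4 bars = 64.
Express everything in sixteenth notes: quarter = 4; dotted eighth note = 3; eighth note = 2; dotted whole = 24; dotted eighth note = 3; whole = 16; dotted eighth = 3; half tied to whole (half + whole) = 24; quarter note = 4; sixteenth = 1.
Altogether 4 + 3 + 2 + 24 + 3 + 16 + 3 + 24 + 4 + 1 = 84.
84 exceeds 64, so the answer is No.

No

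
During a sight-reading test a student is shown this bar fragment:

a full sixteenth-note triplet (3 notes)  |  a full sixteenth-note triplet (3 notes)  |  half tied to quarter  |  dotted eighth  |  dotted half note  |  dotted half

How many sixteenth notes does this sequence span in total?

43

In sixteenth notes: a full sixteenth-note triplet (3 notes) (three triplet sixteenths span one eighth) = 2; a full sixteenth-note triplet (3 notes) (three triplet sixteenths span one eighth) = 2; half tied to quarter (half + quarter) = 12; dotted eighth = 3; dotted half note = 12; dotted half = 12.
Total: 2 + 2 + 12 + 3 + 12 + 12 = 43 sixteenth notes.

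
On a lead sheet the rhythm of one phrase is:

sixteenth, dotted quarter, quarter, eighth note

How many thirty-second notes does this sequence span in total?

In thirty-second notes: sixteenth = 2; dotted quarter = 12; quarter = 8; eighth note = 4.
Altogether 2 + 12 + 8 + 4 = 26 thirty-second notes.

26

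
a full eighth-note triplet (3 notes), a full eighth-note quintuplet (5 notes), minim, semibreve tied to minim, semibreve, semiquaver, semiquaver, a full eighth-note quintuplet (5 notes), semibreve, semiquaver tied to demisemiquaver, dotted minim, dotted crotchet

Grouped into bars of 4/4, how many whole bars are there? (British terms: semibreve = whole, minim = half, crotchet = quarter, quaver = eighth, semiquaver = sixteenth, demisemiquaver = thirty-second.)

6

One bar of 4/4 = 32 thirty-second notes.
Working in thirty-second notes: a full eighth-note triplet (3 notes) (three triplet eighths span one quarter) = 8; a full eighth-note quintuplet (5 notes) (five quintuplet eighths span one half) = 16; minim = 16; semibreve tied to minim (semibreve + minim) = 48; semibreve = 32; semiquaver = 2; semiquaver = 2; a full eighth-note quintuplet (5 notes) (five quintuplet eighths span one half) = 16; semibreve = 32; semiquaver tied to demisemiquaver (semiquaver + demisemiquaver) = 3; dotted minim = 24; dotted crotchet = 12.
Total: 8 + 16 + 16 + 48 + 32 + 2 + 2 + 16 + 32 + 3 + 24 + 12 = 211.
211 ÷ 32 = 6 complete bars with 19 left over.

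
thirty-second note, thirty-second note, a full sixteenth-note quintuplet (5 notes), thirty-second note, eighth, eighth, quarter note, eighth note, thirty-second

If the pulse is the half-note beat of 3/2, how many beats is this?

2

One half-note beat = 16 thirty-second notes.
Convert each value to thirty-second notes: thirty-second note = 1; thirty-second note = 1; a full sixteenth-note quintuplet (5 notes) (five quintuplet sixteenths span one quarter) = 8; thirty-second note = 1; eighth = 4; eighth = 4; quarter note = 8; eighth note = 4; thirty-second = 1.
Altogether 1 + 1 + 8 + 1 + 4 + 4 + 8 + 4 + 1 = 32.
32 ÷ 16 = 2 beats.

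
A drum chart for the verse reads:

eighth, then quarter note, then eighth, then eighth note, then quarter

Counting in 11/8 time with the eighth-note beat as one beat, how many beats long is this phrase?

7

One eighth-note beat = 2 sixteenth notes.
Each duration in sixteenth notes: eighth = 2; quarter note = 4; eighth = 2; eighth note = 2; quarter = 4.
Adding: 2 + 4 + 2 + 2 + 4 = 14.
14 ÷ 2 = 7 beats.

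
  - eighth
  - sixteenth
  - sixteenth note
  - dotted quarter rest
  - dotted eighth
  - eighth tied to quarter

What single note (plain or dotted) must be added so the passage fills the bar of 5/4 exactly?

The bar of 5/4 = 20 sixteenth notes.
Convert each value to sixteenth notes: eighth = 2; sixteenth = 1; sixteenth note = 1; dotted quarter rest = 6; dotted eighth = 3; eighth tied to quarter (eighth + quarter) = 6.
Sum: 2 + 1 + 1 + 6 + 3 + 6 = 19.
Remaining: 20 − 19 = 1 sixteenth note, which is a sixteenth note.

sixteenth note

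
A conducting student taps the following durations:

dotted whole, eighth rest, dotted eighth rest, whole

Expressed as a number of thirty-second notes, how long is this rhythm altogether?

Convert each value to thirty-second notes: dotted whole = 48; eighth rest = 4; dotted eighth rest = 6; whole = 32.
Sum: 48 + 4 + 6 + 32 = 90 thirty-second notes.

90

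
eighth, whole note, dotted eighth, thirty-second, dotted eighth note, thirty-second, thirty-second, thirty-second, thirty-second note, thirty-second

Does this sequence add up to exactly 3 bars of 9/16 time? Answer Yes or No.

One bar of 9/16 = 18 thirty-second notes, so 3 bars = 54.
Working in thirty-second notes: eighth = 4; whole note = 32; dotted eighth = 6; thirty-second = 1; dotted eighth note = 6; thirty-second = 1; thirty-second = 1; thirty-second = 1; thirty-second note = 1; thirty-second = 1.
Altogether 4 + 32 + 6 + 1 + 6 + 1 + 1 + 1 + 1 + 1 = 54.
54 equals 54, so the answer is Yes.

Yes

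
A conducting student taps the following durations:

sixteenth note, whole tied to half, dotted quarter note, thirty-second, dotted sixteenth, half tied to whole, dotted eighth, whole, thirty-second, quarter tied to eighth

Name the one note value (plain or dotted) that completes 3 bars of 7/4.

dotted sixteenth note

3 bars of 7/4 = 168 thirty-second notes.
In thirty-second notes: sixteenth note = 2; whole tied to half (whole + half) = 48; dotted quarter note = 12; thirty-second = 1; dotted sixteenth = 3; half tied to whole (half + whole) = 48; dotted eighth = 6; whole = 32; thirty-second = 1; quarter tied to eighth (quarter + eighth) = 12.
Sum: 2 + 48 + 12 + 1 + 3 + 48 + 6 + 32 + 1 + 12 = 165.
Remaining: 168 − 165 = 3 thirty-second notes, which is a dotted sixteenth note.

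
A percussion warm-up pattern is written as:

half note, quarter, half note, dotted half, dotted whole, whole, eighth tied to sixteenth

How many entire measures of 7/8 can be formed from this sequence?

5

One bar of 7/8 = 14 sixteenth notes.
Each duration in sixteenth notes: half note = 8; quarter = 4; half note = 8; dotted half = 12; dotted whole = 24; whole = 16; eighth tied to sixteenth (eighth + sixteenth) = 3.
Total: 8 + 4 + 8 + 12 + 24 + 16 + 3 = 75.
75 ÷ 14 = 5 complete bars with 5 left over.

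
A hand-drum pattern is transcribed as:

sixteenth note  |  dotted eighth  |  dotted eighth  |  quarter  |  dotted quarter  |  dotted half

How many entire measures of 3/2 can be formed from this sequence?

One bar of 3/2 = 24 sixteenth notes.
Working in sixteenth notes: sixteenth note = 1; dotted eighth = 3; dotted eighth = 3; quarter = 4; dotted quarter = 6; dotted half = 12.
Sum: 1 + 3 + 3 + 4 + 6 + 12 = 29.
29 ÷ 24 = 1 complete bar with 5 left over.

1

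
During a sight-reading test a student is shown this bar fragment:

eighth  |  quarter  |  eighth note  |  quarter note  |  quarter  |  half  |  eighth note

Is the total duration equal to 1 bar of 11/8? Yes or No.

No

One bar of 11/8 = 11 eighth notes.
In eighth notes: eighth = 1; quarter = 2; eighth note = 1; quarter note = 2; quarter = 2; half = 4; eighth note = 1.
Sum: 1 + 2 + 1 + 2 + 2 + 4 + 1 = 13.
13 exceeds 11, so the answer is No.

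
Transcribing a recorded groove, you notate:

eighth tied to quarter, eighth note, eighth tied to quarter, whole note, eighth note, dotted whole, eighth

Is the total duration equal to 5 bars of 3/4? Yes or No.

One bar of 3/4 = 6 eighth notes, so 5 bars = 30.
Working in eighth notes: eighth tied to quarter (eighth + quarter) = 3; eighth note = 1; eighth tied to quarter (eighth + quarter) = 3; whole note = 8; eighth note = 1; dotted whole = 12; eighth = 1.
Adding: 3 + 1 + 3 + 8 + 1 + 12 + 1 = 29.
29 falls short of 30, so the answer is No.

No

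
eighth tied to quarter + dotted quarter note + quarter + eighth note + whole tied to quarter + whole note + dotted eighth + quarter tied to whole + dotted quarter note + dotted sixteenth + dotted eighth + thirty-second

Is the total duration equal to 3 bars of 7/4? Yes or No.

One bar of 7/4 = 56 thirty-second notes, so 3 bars = 168.
Convert each value to thirty-second notes: eighth tied to quarter (eighth + quarter) = 12; dotted quarter note = 12; quarter = 8; eighth note = 4; whole tied to quarter (whole + quarter) = 40; whole note = 32; dotted eighth = 6; quarter tied to whole (quarter + whole) = 40; dotted quarter note = 12; dotted sixteenth = 3; dotted eighth = 6; thirty-second = 1.
Total: 12 + 12 + 8 + 4 + 40 + 32 + 6 + 40 + 12 + 3 + 6 + 1 = 176.
176 exceeds 168, so the answer is No.

No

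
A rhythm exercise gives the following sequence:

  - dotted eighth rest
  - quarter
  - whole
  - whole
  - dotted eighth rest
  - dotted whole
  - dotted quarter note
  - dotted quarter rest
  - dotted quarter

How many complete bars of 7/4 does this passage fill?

One bar of 7/4 = 28 sixteenth notes.
Convert each value to sixteenth notes: dotted eighth rest = 3; quarter = 4; whole = 16; whole = 16; dotted eighth rest = 3; dotted whole = 24; dotted quarter note = 6; dotted quarter rest = 6; dotted quarter = 6.
Altogether 3 + 4 + 16 + 16 + 3 + 24 + 6 + 6 + 6 = 84.
84 ÷ 28 = 3 complete bars with 0 left over.

3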